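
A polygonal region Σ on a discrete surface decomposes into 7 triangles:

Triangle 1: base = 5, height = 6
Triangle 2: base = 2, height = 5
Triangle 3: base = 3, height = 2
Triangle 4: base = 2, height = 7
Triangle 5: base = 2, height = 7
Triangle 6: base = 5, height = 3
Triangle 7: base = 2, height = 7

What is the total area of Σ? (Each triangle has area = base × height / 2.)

(1/2)×5×6 + (1/2)×2×5 + (1/2)×3×2 + (1/2)×2×7 + (1/2)×2×7 + (1/2)×5×3 + (1/2)×2×7 = 51.5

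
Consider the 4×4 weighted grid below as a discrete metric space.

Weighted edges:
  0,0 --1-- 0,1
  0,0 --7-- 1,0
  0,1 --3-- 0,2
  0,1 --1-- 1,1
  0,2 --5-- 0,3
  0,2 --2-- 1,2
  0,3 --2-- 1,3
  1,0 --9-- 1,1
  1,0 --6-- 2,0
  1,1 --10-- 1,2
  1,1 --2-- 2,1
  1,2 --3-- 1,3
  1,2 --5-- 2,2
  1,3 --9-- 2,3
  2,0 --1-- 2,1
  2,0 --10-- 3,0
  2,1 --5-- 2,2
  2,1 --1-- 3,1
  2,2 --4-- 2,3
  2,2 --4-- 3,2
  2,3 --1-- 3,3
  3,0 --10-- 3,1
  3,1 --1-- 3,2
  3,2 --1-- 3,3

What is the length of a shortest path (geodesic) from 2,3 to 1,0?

Shortest path: 2,3 → 3,3 → 3,2 → 3,1 → 2,1 → 2,0 → 1,0, total weight = 11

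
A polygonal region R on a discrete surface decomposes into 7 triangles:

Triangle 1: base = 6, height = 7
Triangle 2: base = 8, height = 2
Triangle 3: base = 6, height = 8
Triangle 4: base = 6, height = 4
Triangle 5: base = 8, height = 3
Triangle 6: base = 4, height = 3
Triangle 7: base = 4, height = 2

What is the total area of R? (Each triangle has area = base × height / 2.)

(1/2)×6×7 + (1/2)×8×2 + (1/2)×6×8 + (1/2)×6×4 + (1/2)×8×3 + (1/2)×4×3 + (1/2)×4×2 = 87.0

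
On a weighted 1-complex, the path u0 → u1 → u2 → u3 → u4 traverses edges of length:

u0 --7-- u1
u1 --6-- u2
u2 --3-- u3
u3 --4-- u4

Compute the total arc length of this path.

Arc length = 7 + 6 + 3 + 4 = 20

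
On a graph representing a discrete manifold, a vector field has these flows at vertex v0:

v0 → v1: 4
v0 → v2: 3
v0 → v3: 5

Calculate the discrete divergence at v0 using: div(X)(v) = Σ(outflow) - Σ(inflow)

Divergence = sum of outgoing flows = 4 + 3 + 5 = 12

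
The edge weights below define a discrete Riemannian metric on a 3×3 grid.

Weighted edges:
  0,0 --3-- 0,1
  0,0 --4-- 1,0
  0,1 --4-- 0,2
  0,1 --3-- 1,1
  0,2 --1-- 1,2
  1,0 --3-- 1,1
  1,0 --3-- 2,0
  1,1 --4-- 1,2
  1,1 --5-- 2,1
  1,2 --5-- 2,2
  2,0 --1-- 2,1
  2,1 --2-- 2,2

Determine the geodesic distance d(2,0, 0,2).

Shortest path: 2,0 → 2,1 → 2,2 → 1,2 → 0,2, total weight = 9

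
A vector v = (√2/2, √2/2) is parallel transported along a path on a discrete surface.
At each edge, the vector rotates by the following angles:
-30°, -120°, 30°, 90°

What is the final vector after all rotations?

Total rotation: (-30°) + (-120°) + 30° + 90° = -30°. Final vector: (0.9659, 0.2588)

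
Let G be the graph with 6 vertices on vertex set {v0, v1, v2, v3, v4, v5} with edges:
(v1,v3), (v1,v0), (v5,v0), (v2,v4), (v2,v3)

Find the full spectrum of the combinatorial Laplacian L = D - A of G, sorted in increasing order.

Degrees: deg(v0) = 2, deg(v1) = 2, deg(v2) = 2, deg(v3) = 2, deg(v4) = 1, deg(v5) = 1.
L = D − A with rows/columns ordered (v0, v1, v2, v3, v4, v5):
  [ 2, -1,  0,  0,  0, -1]
  [-1,  2,  0, -1,  0,  0]
  [ 0,  0,  2, -1, -1,  0]
  [ 0, -1, -1,  2,  0,  0]
  [ 0,  0, -1,  0,  1,  0]
  [-1,  0,  0,  0,  0,  1]
Characteristic polynomial: det(λI − L) = λ(λ² − 4λ + 1)(λ − 1)(λ − 2)(λ − 3).
Roots: λ = 0; (λ² − 4λ + 1) = 0 ⇒ λ = 2 ± √3 ≈ 0.2679, 3.7321; (λ − 1) = 0 ⇒ λ = 1; (λ − 2) = 0 ⇒ λ = 2; (λ − 3) = 0 ⇒ λ = 3.
(Check: the roots sum (with multiplicity) to 10, matching trace L = Σdeg = 2·5 = 10.)
Laplacian eigenvalues (increasing order): [0.0, 0.2679, 1.0, 2.0, 3.0, 3.7321]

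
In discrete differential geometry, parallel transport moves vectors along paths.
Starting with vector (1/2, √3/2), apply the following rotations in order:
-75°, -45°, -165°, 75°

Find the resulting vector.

Total rotation: (-75°) + (-45°) + (-165°) + 75° = -210° ≡ 150° (mod 360°). Final vector: (-0.8660, -0.5000)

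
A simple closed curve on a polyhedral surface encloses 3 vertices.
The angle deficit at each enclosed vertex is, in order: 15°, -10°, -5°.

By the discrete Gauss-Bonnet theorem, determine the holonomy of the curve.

Holonomy = total enclosed curvature = 15° + (-10°) + (-5°) = 0°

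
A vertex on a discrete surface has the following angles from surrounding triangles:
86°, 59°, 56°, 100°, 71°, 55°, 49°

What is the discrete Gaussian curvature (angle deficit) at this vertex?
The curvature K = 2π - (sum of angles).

Sum of angles = 476°. K = 360° - 476° = -116° = -29π/45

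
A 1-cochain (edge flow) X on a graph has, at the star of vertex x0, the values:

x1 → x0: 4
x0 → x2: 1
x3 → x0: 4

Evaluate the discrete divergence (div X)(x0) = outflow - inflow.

Divergence = sum of outgoing flows = (-4) + 1 + (-4) = -7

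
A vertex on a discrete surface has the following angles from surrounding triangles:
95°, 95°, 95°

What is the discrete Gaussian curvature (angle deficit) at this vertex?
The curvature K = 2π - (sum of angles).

Sum of angles = 285°. K = 360° - 285° = 75°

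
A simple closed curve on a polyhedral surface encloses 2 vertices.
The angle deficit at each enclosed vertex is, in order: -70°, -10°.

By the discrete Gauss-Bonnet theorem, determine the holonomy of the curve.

Holonomy = total enclosed curvature = (-70°) + (-10°) = -80°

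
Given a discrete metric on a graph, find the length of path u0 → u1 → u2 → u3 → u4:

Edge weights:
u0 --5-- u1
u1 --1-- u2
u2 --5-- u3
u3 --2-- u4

Arc length = 5 + 1 + 5 + 2 = 13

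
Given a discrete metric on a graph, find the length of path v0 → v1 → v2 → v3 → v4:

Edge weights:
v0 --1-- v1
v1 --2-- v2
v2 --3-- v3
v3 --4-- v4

Arc length = 1 + 2 + 3 + 4 = 10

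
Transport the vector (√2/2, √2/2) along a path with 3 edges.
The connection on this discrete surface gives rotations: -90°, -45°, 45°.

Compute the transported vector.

Total rotation: (-90°) + (-45°) + 45° = -90°. Final vector: (0.7071, -0.7071)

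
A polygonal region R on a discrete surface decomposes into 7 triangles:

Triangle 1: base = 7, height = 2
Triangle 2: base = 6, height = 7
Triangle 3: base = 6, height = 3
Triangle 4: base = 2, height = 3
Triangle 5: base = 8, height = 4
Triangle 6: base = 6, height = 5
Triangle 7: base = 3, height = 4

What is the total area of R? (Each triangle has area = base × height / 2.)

(1/2)×7×2 + (1/2)×6×7 + (1/2)×6×3 + (1/2)×2×3 + (1/2)×8×4 + (1/2)×6×5 + (1/2)×3×4 = 77.0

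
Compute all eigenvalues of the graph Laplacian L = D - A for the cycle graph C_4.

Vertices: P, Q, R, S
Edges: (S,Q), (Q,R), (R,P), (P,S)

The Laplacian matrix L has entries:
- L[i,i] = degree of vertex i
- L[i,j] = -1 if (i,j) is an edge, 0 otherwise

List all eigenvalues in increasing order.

The cycle graph C_n has Laplacian eigenvalues λ_k = 2 − 2cos(2πk/n), k = 0, 1, …, n−1. Here n = 4:
k=0: 2 − 2cos(0) = 0.0; k=1: 2 − 2cos(π/2) = 2.0; k=2: 2 − 2cos(π) = 4.0; k=3: 2 − 2cos(3π/2) = 2.0.
Laplacian eigenvalues (increasing order): [0.0, 2.0, 2.0, 4.0]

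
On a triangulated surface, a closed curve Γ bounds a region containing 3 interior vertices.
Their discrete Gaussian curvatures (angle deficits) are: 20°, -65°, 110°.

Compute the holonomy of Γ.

Holonomy = total enclosed curvature = 20° + (-65°) + 110° = 65°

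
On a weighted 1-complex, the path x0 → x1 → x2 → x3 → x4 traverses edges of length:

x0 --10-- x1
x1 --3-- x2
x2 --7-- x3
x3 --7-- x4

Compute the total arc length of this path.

Arc length = 10 + 3 + 7 + 7 = 27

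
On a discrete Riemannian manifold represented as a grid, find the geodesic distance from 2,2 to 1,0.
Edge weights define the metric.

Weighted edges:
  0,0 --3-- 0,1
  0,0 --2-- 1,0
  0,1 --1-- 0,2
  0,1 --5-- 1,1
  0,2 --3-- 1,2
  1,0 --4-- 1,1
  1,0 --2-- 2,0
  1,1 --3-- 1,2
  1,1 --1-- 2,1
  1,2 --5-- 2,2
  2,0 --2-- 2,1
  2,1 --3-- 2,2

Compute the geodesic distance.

Shortest path: 2,2 → 2,1 → 2,0 → 1,0, total weight = 7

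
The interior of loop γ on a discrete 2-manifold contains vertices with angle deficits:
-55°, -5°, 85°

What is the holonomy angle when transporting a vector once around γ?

Holonomy = total enclosed curvature = (-55°) + (-5°) + 85° = 25°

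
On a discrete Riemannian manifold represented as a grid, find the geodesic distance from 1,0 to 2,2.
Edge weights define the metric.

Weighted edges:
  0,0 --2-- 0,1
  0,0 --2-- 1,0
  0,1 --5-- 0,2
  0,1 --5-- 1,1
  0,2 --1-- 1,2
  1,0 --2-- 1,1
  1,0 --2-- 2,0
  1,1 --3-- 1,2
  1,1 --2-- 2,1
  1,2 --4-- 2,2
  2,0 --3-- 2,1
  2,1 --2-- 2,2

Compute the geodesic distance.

Shortest path: 1,0 → 1,1 → 2,1 → 2,2, total weight = 6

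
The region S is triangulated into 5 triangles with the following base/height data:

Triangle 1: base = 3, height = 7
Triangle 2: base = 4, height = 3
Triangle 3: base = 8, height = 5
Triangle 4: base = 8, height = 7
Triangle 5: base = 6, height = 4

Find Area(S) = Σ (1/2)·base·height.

(1/2)×3×7 + (1/2)×4×3 + (1/2)×8×5 + (1/2)×8×7 + (1/2)×6×4 = 76.5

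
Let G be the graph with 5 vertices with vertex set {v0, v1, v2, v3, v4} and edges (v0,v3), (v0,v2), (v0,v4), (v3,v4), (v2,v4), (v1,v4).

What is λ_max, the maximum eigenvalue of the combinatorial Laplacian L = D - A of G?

Degrees: deg(v0) = 3, deg(v1) = 1, deg(v2) = 2, deg(v3) = 2, deg(v4) = 4.
L = D − A with rows/columns ordered (v0, v1, v2, v3, v4):
  [ 3,  0, -1, -1, -1]
  [ 0,  1,  0,  0, -1]
  [-1,  0,  2,  0, -1]
  [-1,  0,  0,  2, -1]
  [-1, -1, -1, -1,  4]
Characteristic polynomial: det(λI − L) = λ(λ − 1)(λ − 2)(λ − 4)(λ − 5).
Roots: λ = 0; (λ − 1) = 0 ⇒ λ = 1; (λ − 2) = 0 ⇒ λ = 2; (λ − 4) = 0 ⇒ λ = 4; (λ − 5) = 0 ⇒ λ = 5.
(Check: the roots sum (with multiplicity) to 12, matching trace L = Σdeg = 2·6 = 12.)
Laplacian eigenvalues: [0.0, 1.0, 2.0, 4.0, 5.0]. Largest eigenvalue (spectral radius) = 5.0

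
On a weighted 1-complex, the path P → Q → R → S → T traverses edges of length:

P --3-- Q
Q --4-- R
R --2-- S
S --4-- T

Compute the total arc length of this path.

Arc length = 3 + 4 + 2 + 4 = 13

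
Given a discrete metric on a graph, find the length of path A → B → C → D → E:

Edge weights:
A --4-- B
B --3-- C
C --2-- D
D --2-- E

Arc length = 4 + 3 + 2 + 2 = 11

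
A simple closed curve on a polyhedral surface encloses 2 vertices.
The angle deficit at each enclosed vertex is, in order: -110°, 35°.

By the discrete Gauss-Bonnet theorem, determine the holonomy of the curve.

Holonomy = total enclosed curvature = (-110°) + 35° = -75°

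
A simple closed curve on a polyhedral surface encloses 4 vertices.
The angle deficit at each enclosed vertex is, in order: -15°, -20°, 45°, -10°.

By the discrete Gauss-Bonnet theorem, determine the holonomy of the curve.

Holonomy = total enclosed curvature = (-15°) + (-20°) + 45° + (-10°) = 0°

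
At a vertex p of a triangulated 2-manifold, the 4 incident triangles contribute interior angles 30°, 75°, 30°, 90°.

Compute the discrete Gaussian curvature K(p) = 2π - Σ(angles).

Sum of angles = 225°. K = 360° - 225° = 135°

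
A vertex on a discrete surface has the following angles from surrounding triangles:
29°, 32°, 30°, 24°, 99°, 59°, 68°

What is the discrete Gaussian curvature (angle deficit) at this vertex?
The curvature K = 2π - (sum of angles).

Sum of angles = 341°. K = 360° - 341° = 19° = 19π/180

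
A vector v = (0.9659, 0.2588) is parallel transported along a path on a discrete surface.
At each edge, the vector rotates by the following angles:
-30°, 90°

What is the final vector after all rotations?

Total rotation: (-30°) + 90° = 60°. Final vector: (0.2588, 0.9659)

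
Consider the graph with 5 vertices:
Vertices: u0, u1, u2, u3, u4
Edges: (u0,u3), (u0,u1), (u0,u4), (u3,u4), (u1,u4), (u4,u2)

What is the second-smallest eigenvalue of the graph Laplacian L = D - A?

Degrees: deg(u0) = 3, deg(u1) = 2, deg(u2) = 1, deg(u3) = 2, deg(u4) = 4.
L = D − A with rows/columns ordered (u0, u1, u2, u3, u4):
  [ 3, -1,  0, -1, -1]
  [-1,  2,  0,  0, -1]
  [ 0,  0,  1,  0, -1]
  [-1,  0,  0,  2, -1]
  [-1, -1, -1, -1,  4]
Characteristic polynomial: det(λI − L) = λ(λ − 1)(λ − 2)(λ − 4)(λ − 5).
Roots: λ = 0; (λ − 1) = 0 ⇒ λ = 1; (λ − 2) = 0 ⇒ λ = 2; (λ − 4) = 0 ⇒ λ = 4; (λ − 5) = 0 ⇒ λ = 5.
(Check: the roots sum (with multiplicity) to 12, matching trace L = Σdeg = 2·6 = 12.)
Laplacian eigenvalues: [0.0, 1.0, 2.0, 4.0, 5.0]. Algebraic connectivity (smallest non-zero eigenvalue) = 1.0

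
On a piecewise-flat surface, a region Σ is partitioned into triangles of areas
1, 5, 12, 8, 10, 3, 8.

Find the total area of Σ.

1 + 5 + 12 + 8 + 10 + 3 + 8 = 47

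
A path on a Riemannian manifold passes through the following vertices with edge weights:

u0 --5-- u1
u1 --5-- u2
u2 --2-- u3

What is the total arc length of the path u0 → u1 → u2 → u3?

Arc length = 5 + 5 + 2 = 12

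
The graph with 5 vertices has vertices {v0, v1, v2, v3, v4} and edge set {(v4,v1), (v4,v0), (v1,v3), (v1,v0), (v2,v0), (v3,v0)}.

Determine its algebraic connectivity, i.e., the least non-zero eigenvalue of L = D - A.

Degrees: deg(v0) = 4, deg(v1) = 3, deg(v2) = 1, deg(v3) = 2, deg(v4) = 2.
L = D − A with rows/columns ordered (v0, v1, v2, v3, v4):
  [ 4, -1, -1, -1, -1]
  [-1,  3,  0, -1, -1]
  [-1,  0,  1,  0,  0]
  [-1, -1,  0,  2,  0]
  [-1, -1,  0,  0,  2]
Characteristic polynomial: det(λI − L) = λ(λ − 1)(λ − 2)(λ − 4)(λ − 5).
Roots: λ = 0; (λ − 1) = 0 ⇒ λ = 1; (λ − 2) = 0 ⇒ λ = 2; (λ − 4) = 0 ⇒ λ = 4; (λ − 5) = 0 ⇒ λ = 5.
(Check: the roots sum (with multiplicity) to 12, matching trace L = Σdeg = 2·6 = 12.)
Laplacian eigenvalues: [0.0, 1.0, 2.0, 4.0, 5.0]. Algebraic connectivity (smallest non-zero eigenvalue) = 1.0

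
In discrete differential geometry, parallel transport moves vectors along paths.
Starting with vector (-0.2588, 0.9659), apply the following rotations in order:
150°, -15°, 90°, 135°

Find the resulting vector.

Total rotation: 150° + (-15°) + 90° + 135° = 360° ≡ 0° (mod 360°). Final vector: (-0.2588, 0.9659)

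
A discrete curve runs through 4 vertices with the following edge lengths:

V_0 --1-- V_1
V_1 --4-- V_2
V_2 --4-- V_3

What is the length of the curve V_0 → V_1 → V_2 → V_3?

Arc length = 1 + 4 + 4 = 9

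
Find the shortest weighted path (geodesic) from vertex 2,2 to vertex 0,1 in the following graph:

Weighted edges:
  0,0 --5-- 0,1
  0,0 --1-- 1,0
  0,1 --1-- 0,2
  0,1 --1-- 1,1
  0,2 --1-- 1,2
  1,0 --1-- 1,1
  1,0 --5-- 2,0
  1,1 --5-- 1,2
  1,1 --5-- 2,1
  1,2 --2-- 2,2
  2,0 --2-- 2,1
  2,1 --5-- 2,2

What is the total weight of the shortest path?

Shortest path: 2,2 → 1,2 → 0,2 → 0,1, total weight = 4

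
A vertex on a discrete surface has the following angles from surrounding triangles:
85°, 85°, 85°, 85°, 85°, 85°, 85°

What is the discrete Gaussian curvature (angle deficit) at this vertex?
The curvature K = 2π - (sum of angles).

Sum of angles = 595°. K = 360° - 595° = -235°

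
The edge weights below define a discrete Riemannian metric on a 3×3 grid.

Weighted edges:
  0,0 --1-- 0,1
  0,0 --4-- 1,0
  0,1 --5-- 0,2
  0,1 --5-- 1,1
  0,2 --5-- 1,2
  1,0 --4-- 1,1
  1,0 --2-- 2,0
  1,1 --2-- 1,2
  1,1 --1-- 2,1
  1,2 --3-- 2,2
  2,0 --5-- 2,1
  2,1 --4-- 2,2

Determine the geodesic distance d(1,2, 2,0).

Shortest path: 1,2 → 1,1 → 2,1 → 2,0, total weight = 8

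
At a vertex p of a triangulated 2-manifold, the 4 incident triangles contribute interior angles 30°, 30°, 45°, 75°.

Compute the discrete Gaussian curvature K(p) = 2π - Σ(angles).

Sum of angles = 180°. K = 360° - 180° = 180° = π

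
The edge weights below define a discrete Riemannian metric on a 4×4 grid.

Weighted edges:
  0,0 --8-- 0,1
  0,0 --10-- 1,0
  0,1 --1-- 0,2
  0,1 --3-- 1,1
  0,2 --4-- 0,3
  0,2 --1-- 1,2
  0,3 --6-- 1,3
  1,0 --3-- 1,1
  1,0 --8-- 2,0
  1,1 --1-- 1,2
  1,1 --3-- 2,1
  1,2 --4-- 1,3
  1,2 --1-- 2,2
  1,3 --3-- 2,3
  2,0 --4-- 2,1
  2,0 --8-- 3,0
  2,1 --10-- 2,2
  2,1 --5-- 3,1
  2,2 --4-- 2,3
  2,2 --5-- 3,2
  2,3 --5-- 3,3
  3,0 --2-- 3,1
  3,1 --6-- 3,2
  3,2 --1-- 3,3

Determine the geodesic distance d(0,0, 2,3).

Shortest path: 0,0 → 0,1 → 0,2 → 1,2 → 2,2 → 2,3, total weight = 15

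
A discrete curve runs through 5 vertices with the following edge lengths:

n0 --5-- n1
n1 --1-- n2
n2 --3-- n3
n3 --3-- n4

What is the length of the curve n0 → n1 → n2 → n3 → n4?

Arc length = 5 + 1 + 3 + 3 = 12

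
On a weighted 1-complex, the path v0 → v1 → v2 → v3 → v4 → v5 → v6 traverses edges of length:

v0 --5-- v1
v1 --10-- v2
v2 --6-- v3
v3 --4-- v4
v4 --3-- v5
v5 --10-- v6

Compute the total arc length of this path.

Arc length = 5 + 10 + 6 + 4 + 3 + 10 = 38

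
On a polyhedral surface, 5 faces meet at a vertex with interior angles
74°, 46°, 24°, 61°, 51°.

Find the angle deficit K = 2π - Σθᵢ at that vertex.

Sum of angles = 256°. K = 360° - 256° = 104° = 26π/45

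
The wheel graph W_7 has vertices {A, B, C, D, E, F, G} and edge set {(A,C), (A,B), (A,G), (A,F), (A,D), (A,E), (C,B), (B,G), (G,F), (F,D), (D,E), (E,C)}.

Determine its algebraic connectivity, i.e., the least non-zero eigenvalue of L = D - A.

The wheel W_7 is the join K_1 ∨ C_6 (a hub joined to every vertex of a cycle of length 6). For a join G ∨ H (G on p vertices, H on q vertices) the Laplacian spectrum is 0, p+q, the eigenvalues of L(G) other than one 0 each shifted by +q, and the eigenvalues of L(H) other than one 0 each shifted by +p. With G = K_1 (p = 1, nothing left after dropping its 0) and H = C_6 (q = 6, eigenvalues 2 − 2cos(2πk/6), k = 0, …, 5; drop k = 0), the spectrum of W_7 is 0, 7, and 1 + (2 − 2cos(2πk/6)) = 3 − 2cos(2πk/6) for k = 1, …, 5:
k=1: 3 − 2cos(π/3) = 2.0; k=2: 3 − 2cos(2π/3) = 4.0; k=3: 3 − 2cos(π) = 5.0; k=4: 3 − 2cos(4π/3) = 4.0; k=5: 3 − 2cos(5π/3) = 2.0.
Laplacian eigenvalues: [0.0, 2.0, 2.0, 4.0, 4.0, 5.0, 7.0]. Algebraic connectivity (smallest non-zero eigenvalue) = 2.0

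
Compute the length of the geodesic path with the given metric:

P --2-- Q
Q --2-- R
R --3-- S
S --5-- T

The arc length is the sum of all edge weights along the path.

Arc length = 2 + 2 + 3 + 5 = 12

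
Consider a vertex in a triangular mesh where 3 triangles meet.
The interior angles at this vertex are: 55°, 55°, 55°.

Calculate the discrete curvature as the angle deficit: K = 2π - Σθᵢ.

Sum of angles = 165°. K = 360° - 165° = 195°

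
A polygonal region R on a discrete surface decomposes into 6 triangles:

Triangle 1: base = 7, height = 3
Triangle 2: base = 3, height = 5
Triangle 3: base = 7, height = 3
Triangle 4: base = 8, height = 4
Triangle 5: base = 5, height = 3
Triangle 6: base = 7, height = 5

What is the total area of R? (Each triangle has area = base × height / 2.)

(1/2)×7×3 + (1/2)×3×5 + (1/2)×7×3 + (1/2)×8×4 + (1/2)×5×3 + (1/2)×7×5 = 69.5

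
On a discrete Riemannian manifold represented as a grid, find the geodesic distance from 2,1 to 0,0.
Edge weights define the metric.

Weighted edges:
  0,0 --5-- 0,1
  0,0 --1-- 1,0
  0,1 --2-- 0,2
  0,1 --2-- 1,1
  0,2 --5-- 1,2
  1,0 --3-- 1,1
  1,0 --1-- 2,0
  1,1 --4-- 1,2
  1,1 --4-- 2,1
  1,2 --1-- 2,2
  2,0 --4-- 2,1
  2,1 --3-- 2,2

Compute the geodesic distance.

Shortest path: 2,1 → 2,0 → 1,0 → 0,0, total weight = 6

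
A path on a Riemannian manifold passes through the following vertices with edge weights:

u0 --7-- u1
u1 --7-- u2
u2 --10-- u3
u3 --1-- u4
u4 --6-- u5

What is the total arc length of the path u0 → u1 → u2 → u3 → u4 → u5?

Arc length = 7 + 7 + 10 + 1 + 6 = 31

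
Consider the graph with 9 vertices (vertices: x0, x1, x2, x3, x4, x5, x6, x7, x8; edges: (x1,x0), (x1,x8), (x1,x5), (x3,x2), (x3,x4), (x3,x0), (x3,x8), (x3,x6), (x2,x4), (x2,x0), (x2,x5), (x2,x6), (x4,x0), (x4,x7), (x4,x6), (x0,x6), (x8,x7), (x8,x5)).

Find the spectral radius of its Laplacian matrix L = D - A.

Degrees: deg(x0) = 5, deg(x1) = 3, deg(x2) = 5, deg(x3) = 5, deg(x4) = 5, deg(x5) = 3, deg(x6) = 4, deg(x7) = 2, deg(x8) = 4.
L = D − A with rows/columns ordered (x0, x1, x2, x3, x4, x5, x6, x7, x8):
  [ 5, -1, -1, -1, -1,  0, -1,  0,  0]
  [-1,  3,  0,  0,  0, -1,  0,  0, -1]
  [-1,  0,  5, -1, -1, -1, -1,  0,  0]
  [-1,  0, -1,  5, -1,  0, -1,  0, -1]
  [-1,  0, -1, -1,  5,  0, -1, -1,  0]
  [ 0, -1, -1,  0,  0,  3,  0,  0, -1]
  [-1,  0, -1, -1, -1,  0,  4,  0,  0]
  [ 0,  0,  0,  0, -1,  0,  0,  2, -1]
  [ 0, -1,  0, -1,  0, -1,  0, -1,  4]
Characteristic polynomial: det(λI − L) = λ(λ² − 7λ + 9)(λ² − 8λ + 11)(λ² − 10λ + 23)(λ² − 11λ + 29).
Roots: λ = 0; (λ² − 7λ + 9) = 0 ⇒ λ = (7 ± √13)/2 ≈ 1.6972, 5.3028; (λ² − 8λ + 11) = 0 ⇒ λ = 4 ± √5 ≈ 1.7639, 6.2361; (λ² − 10λ + 23) = 0 ⇒ λ = 5 ± √2 ≈ 3.5858, 6.4142; (λ² − 11λ + 29) = 0 ⇒ λ = (11 ± √5)/2 ≈ 4.382, 6.618.
(Check: the roots sum (with multiplicity) to 36, matching trace L = Σdeg = 2·18 = 36.)
Laplacian eigenvalues: [0.0, 1.6972, 1.7639, 3.5858, 4.382, 5.3028, 6.2361, 6.4142, 6.618]. Largest eigenvalue (spectral radius) = 6.618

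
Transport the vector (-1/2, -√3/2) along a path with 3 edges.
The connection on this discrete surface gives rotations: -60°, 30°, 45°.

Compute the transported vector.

Total rotation: (-60°) + 30° + 45° = 15°. Final vector: (-0.2588, -0.9659)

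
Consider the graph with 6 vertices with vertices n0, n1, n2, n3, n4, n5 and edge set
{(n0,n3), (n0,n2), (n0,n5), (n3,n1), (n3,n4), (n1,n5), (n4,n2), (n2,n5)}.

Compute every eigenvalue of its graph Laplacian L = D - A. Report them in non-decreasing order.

Degrees: deg(n0) = 3, deg(n1) = 2, deg(n2) = 3, deg(n3) = 3, deg(n4) = 2, deg(n5) = 3.
L = D − A with rows/columns ordered (n0, n1, n2, n3, n4, n5):
  [ 3,  0, -1, -1,  0, -1]
  [ 0,  2,  0, -1,  0, -1]
  [-1,  0,  3,  0, -1, -1]
  [-1, -1,  0,  3, -1,  0]
  [ 0,  0, -1, -1,  2,  0]
  [-1, -1, -1,  0,  0,  3]
Characteristic polynomial: det(λI − L) = λ(λ² − 6λ + 7)(λ − 2)(λ − 3)(λ − 5).
Roots: λ = 0; (λ² − 6λ + 7) = 0 ⇒ λ = 3 ± √2 ≈ 1.5858, 4.4142; (λ − 2) = 0 ⇒ λ = 2; (λ − 3) = 0 ⇒ λ = 3; (λ − 5) = 0 ⇒ λ = 5.
(Check: the roots sum (with multiplicity) to 16, matching trace L = Σdeg = 2·8 = 16.)
Laplacian eigenvalues (increasing order): [0.0, 1.5858, 2.0, 3.0, 4.4142, 5.0]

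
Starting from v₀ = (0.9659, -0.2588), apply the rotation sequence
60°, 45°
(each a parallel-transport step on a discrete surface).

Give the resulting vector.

Total rotation: 60° + 45° = 105°. Final vector: (0, 1)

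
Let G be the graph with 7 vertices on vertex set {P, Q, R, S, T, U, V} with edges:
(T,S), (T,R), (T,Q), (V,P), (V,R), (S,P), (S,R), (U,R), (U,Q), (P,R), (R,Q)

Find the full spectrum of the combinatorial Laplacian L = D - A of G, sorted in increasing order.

Degrees: deg(P) = 3, deg(Q) = 3, deg(R) = 6, deg(S) = 3, deg(T) = 3, deg(U) = 2, deg(V) = 2.
L = D − A with rows/columns ordered (P, Q, R, S, T, U, V):
  [ 3,  0, -1, -1,  0,  0, -1]
  [ 0,  3, -1,  0, -1, -1,  0]
  [-1, -1,  6, -1, -1, -1, -1]
  [-1,  0, -1,  3, -1,  0,  0]
  [ 0, -1, -1, -1,  3,  0,  0]
  [ 0, -1, -1,  0,  0,  2,  0]
  [-1,  0, -1,  0,  0,  0,  2]
Characteristic polynomial: det(λI − L) = λ(λ² − 6λ + 6)(λ − 2)(λ − 3)(λ − 4)(λ − 7).
Roots: λ = 0; (λ² − 6λ + 6) = 0 ⇒ λ = 3 ± √3 ≈ 1.2679, 4.7321; (λ − 2) = 0 ⇒ λ = 2; (λ − 3) = 0 ⇒ λ = 3; (λ − 4) = 0 ⇒ λ = 4; (λ − 7) = 0 ⇒ λ = 7.
(Check: the roots sum (with multiplicity) to 22, matching trace L = Σdeg = 2·11 = 22.)
Laplacian eigenvalues (increasing order): [0.0, 1.2679, 2.0, 3.0, 4.0, 4.7321, 7.0]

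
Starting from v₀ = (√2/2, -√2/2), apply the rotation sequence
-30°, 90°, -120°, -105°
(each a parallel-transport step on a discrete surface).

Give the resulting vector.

Total rotation: (-30°) + 90° + (-120°) + (-105°) = -165°. Final vector: (-0.8660, 0.5000)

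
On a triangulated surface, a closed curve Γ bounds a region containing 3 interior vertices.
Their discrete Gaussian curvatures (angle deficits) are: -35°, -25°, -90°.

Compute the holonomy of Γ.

Holonomy = total enclosed curvature = (-35°) + (-25°) + (-90°) = -150°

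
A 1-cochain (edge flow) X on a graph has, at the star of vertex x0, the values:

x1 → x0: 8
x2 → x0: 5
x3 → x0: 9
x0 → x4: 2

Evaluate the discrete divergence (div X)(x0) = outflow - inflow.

Divergence = sum of outgoing flows = (-8) + (-5) + (-9) + 2 = -20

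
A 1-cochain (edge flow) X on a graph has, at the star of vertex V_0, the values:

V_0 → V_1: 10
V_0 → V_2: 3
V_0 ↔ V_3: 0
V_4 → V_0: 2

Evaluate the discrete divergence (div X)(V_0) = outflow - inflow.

Divergence = sum of outgoing flows = 10 + 3 + 0 + (-2) = 11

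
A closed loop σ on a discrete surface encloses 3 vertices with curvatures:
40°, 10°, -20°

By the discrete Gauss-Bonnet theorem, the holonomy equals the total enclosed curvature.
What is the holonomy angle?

Holonomy = total enclosed curvature = 40° + 10° + (-20°) = 30°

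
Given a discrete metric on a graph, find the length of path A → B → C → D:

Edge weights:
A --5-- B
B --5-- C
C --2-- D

Arc length = 5 + 5 + 2 = 12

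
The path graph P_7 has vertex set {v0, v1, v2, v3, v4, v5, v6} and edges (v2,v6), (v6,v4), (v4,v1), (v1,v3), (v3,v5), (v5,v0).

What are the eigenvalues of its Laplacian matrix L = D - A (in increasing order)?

The path graph P_n has Laplacian eigenvalues λ_k = 2 − 2cos(kπ/n), k = 0, 1, …, n−1. Here n = 7:
k=0: 2 − 2cos(0) = 0.0; k=1: 2 − 2cos(π/7) = 0.1981; k=2: 2 − 2cos(2π/7) = 0.753; k=3: 2 − 2cos(3π/7) = 1.555; k=4: 2 − 2cos(4π/7) = 2.445; k=5: 2 − 2cos(5π/7) = 3.247; k=6: 2 − 2cos(6π/7) = 3.8019.
Laplacian eigenvalues (increasing order): [0.0, 0.1981, 0.753, 1.555, 2.445, 3.247, 3.8019]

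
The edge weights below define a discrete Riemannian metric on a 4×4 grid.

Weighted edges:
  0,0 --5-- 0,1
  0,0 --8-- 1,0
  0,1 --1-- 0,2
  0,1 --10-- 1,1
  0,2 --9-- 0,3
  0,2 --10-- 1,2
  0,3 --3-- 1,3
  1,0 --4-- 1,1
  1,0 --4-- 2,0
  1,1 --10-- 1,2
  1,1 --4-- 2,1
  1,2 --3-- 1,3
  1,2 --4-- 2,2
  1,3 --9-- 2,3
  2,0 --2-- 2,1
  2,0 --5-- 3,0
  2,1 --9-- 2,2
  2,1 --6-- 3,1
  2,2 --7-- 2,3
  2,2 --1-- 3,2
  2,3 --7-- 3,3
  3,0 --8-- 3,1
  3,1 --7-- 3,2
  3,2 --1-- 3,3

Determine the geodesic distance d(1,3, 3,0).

Shortest path: 1,3 → 1,2 → 2,2 → 3,2 → 3,1 → 3,0, total weight = 23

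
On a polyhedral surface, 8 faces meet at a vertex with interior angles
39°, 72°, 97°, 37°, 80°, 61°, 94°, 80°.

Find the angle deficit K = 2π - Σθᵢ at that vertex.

Sum of angles = 560°. K = 360° - 560° = -200° = -10π/9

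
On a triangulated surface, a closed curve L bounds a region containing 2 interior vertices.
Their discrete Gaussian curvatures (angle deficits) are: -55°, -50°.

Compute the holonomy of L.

Holonomy = total enclosed curvature = (-55°) + (-50°) = -105°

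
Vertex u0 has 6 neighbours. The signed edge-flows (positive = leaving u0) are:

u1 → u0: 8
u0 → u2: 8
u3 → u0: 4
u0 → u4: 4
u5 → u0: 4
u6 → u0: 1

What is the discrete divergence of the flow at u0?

Divergence = sum of outgoing flows = (-8) + 8 + (-4) + 4 + (-4) + (-1) = -5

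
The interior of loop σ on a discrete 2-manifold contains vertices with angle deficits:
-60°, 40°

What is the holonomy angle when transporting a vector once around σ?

Holonomy = total enclosed curvature = (-60°) + 40° = -20°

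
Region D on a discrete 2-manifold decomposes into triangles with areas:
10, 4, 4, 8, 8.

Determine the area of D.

10 + 4 + 4 + 8 + 8 = 34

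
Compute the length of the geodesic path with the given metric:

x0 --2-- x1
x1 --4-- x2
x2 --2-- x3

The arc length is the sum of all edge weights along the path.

Arc length = 2 + 4 + 2 = 8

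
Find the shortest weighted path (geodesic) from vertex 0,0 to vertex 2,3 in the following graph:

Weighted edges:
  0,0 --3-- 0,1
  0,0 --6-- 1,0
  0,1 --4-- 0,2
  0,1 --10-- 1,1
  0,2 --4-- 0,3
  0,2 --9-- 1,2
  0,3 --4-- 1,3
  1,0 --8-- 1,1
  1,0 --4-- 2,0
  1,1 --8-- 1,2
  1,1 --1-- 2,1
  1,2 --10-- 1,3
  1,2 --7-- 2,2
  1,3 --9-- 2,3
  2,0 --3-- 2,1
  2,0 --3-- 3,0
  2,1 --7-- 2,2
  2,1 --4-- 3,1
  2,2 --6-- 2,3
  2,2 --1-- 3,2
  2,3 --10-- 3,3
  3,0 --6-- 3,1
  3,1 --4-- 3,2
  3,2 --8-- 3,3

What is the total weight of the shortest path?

Shortest path: 0,0 → 0,1 → 0,2 → 0,3 → 1,3 → 2,3, total weight = 24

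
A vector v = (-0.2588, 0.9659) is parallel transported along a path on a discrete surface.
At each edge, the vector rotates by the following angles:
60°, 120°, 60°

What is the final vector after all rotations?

Total rotation: 60° + 120° + 60° = 240° ≡ -120° (mod 360°). Final vector: (0.9659, -0.2588)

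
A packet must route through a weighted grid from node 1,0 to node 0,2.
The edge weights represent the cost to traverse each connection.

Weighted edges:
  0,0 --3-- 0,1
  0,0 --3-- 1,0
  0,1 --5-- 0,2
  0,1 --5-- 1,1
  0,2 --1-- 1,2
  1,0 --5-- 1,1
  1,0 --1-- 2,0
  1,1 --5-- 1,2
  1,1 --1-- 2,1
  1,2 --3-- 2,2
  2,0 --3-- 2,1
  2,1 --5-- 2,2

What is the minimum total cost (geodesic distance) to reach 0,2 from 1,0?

Shortest path: 1,0 → 0,0 → 0,1 → 0,2, total weight = 11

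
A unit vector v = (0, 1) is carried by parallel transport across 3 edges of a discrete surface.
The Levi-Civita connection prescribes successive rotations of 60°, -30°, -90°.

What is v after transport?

Total rotation: 60° + (-30°) + (-90°) = -60°. Final vector: (0.8660, 0.5000)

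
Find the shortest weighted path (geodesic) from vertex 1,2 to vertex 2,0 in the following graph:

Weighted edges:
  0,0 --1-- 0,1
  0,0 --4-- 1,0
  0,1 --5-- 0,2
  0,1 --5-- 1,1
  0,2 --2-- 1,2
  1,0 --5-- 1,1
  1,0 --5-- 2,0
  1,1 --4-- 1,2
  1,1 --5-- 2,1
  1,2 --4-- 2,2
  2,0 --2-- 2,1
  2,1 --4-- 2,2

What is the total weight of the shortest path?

Shortest path: 1,2 → 2,2 → 2,1 → 2,0, total weight = 10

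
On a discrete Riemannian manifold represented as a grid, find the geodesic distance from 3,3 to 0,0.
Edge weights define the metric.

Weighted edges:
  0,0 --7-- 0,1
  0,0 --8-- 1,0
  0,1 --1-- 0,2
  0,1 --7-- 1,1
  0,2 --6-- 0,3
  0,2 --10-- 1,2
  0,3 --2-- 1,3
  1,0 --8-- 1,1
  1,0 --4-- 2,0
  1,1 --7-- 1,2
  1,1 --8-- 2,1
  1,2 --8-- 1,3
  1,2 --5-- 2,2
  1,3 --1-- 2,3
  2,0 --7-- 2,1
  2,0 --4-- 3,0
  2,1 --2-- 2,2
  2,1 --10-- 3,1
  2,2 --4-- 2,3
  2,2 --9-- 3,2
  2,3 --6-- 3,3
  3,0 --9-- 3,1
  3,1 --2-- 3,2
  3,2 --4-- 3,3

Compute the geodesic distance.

Shortest path: 3,3 → 2,3 → 1,3 → 0,3 → 0,2 → 0,1 → 0,0, total weight = 23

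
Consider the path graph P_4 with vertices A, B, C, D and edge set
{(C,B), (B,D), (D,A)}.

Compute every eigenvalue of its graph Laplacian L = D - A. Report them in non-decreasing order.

The path graph P_n has Laplacian eigenvalues λ_k = 2 − 2cos(kπ/n), k = 0, 1, …, n−1. Here n = 4:
k=0: 2 − 2cos(0) = 0.0; k=1: 2 − 2cos(π/4) = 0.5858; k=2: 2 − 2cos(π/2) = 2.0; k=3: 2 − 2cos(3π/4) = 3.4142.
Laplacian eigenvalues (increasing order): [0.0, 0.5858, 2.0, 3.4142]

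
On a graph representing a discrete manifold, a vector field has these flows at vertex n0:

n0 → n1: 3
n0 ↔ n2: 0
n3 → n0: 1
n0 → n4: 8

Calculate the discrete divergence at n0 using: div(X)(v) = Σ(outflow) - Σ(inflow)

Divergence = sum of outgoing flows = 3 + 0 + (-1) + 8 = 10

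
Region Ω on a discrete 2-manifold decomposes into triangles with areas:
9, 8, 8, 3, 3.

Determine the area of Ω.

9 + 8 + 8 + 3 + 3 = 31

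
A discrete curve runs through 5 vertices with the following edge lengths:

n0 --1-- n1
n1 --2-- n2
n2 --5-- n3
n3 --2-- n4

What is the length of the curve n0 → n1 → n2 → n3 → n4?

Arc length = 1 + 2 + 5 + 2 = 10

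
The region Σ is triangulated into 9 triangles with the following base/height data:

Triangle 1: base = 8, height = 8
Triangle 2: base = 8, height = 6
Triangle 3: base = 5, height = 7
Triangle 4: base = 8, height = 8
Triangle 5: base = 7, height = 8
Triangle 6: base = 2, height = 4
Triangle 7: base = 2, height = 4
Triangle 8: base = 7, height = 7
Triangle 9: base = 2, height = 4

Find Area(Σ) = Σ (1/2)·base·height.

(1/2)×8×8 + (1/2)×8×6 + (1/2)×5×7 + (1/2)×8×8 + (1/2)×7×8 + (1/2)×2×4 + (1/2)×2×4 + (1/2)×7×7 + (1/2)×2×4 = 170.0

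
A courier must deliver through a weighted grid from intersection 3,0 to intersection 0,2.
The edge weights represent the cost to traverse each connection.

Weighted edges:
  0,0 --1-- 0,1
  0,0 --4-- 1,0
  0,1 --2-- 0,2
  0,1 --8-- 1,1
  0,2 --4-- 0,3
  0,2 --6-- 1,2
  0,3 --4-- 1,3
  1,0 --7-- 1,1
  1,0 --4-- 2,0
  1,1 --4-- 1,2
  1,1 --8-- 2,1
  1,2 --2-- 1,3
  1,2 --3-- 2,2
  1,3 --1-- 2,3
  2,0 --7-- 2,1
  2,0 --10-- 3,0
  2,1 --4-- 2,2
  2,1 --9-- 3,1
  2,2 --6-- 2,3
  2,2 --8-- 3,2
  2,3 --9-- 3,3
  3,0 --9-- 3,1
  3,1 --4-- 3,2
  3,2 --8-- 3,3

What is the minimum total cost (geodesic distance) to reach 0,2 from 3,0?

Shortest path: 3,0 → 2,0 → 1,0 → 0,0 → 0,1 → 0,2, total weight = 21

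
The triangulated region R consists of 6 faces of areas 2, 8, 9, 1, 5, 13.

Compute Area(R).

2 + 8 + 9 + 1 + 5 + 13 = 38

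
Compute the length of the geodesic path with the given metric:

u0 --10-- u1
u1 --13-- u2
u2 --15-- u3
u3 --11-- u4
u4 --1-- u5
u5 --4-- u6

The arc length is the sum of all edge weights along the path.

Arc length = 10 + 13 + 15 + 11 + 1 + 4 = 54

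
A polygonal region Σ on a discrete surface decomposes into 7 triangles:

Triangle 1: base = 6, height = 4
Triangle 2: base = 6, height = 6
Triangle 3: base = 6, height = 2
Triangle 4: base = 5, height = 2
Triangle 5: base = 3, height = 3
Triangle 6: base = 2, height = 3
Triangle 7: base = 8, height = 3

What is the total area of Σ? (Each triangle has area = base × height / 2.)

(1/2)×6×4 + (1/2)×6×6 + (1/2)×6×2 + (1/2)×5×2 + (1/2)×3×3 + (1/2)×2×3 + (1/2)×8×3 = 60.5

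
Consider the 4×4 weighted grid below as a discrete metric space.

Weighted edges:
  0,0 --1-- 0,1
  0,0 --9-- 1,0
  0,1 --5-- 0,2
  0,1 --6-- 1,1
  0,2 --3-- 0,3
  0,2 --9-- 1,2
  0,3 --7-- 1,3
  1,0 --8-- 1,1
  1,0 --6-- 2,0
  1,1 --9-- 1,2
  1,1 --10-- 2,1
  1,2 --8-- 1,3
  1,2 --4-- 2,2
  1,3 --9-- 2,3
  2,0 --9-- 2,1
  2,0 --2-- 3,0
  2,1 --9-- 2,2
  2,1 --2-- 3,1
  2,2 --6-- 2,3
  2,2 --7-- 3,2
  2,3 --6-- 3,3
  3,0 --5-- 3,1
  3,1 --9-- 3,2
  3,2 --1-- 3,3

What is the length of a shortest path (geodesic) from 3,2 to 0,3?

Shortest path: 3,2 → 3,3 → 2,3 → 1,3 → 0,3, total weight = 23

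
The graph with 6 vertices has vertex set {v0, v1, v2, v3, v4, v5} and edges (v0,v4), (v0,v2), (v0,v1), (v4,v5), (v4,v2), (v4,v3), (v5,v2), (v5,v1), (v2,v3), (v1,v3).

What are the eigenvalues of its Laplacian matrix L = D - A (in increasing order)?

Degrees: deg(v0) = 3, deg(v1) = 3, deg(v2) = 4, deg(v3) = 3, deg(v4) = 4, deg(v5) = 3.
L = D − A with rows/columns ordered (v0, v1, v2, v3, v4, v5):
  [ 3, -1, -1,  0, -1,  0]
  [-1,  3,  0, -1,  0, -1]
  [-1,  0,  4, -1, -1, -1]
  [ 0, -1, -1,  3, -1,  0]
  [-1,  0, -1, -1,  4, -1]
  [ 0, -1, -1,  0, -1,  3]
Characteristic polynomial: det(λI − L) = λ(λ − 3)³(λ − 5)(λ − 6).
Roots: λ = 0; (λ − 3) = 0 ⇒ λ = 3 (multiplicity 3); (λ − 5) = 0 ⇒ λ = 5; (λ − 6) = 0 ⇒ λ = 6.
(Check: the roots sum (with multiplicity) to 20, matching trace L = Σdeg = 2·10 = 20.)
Laplacian eigenvalues (increasing order): [0.0, 3.0, 3.0, 3.0, 5.0, 6.0]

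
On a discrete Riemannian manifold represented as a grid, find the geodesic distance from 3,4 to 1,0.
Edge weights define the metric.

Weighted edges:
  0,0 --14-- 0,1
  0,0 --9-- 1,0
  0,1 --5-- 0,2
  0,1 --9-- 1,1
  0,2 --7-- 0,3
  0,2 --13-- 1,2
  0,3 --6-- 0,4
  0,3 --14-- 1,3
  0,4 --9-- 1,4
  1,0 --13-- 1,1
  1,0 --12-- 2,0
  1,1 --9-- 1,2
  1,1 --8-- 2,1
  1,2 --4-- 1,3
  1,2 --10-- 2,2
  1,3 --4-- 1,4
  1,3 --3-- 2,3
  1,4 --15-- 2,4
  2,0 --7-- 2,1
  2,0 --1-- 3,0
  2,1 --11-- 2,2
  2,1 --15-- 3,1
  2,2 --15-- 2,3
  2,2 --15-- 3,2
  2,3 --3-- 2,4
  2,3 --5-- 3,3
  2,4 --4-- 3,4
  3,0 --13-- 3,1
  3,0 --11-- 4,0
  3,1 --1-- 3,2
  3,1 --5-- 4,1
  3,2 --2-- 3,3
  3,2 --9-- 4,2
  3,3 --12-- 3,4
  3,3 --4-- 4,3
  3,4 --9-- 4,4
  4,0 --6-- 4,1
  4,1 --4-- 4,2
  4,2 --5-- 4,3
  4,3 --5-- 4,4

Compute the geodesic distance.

Shortest path: 3,4 → 2,4 → 2,3 → 1,3 → 1,2 → 1,1 → 1,0, total weight = 36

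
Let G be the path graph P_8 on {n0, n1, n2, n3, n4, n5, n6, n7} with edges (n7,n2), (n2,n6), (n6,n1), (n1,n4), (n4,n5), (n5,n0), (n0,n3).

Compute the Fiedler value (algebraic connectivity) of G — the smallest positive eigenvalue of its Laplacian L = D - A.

The path graph P_n has Laplacian eigenvalues λ_k = 2 − 2cos(kπ/n), k = 0, 1, …, n−1. Here n = 8:
k=0: 2 − 2cos(0) = 0.0; k=1: 2 − 2cos(π/8) = 0.1522; k=2: 2 − 2cos(π/4) = 0.5858; k=3: 2 − 2cos(3π/8) = 1.2346; k=4: 2 − 2cos(π/2) = 2.0; k=5: 2 − 2cos(5π/8) = 2.7654; k=6: 2 − 2cos(3π/4) = 3.4142; k=7: 2 − 2cos(7π/8) = 3.8478.
Laplacian eigenvalues: [0.0, 0.1522, 0.5858, 1.2346, 2.0, 2.7654, 3.4142, 3.8478]. Algebraic connectivity (smallest non-zero eigenvalue) = 0.1522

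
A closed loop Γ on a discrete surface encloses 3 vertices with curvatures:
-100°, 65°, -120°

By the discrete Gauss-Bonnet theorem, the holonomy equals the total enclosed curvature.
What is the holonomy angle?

Holonomy = total enclosed curvature = (-100°) + 65° + (-120°) = -155°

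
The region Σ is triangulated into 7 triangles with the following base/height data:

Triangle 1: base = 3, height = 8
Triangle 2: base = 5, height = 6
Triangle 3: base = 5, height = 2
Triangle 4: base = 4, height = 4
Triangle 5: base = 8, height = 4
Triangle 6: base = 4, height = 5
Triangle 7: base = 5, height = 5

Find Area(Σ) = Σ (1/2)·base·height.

(1/2)×3×8 + (1/2)×5×6 + (1/2)×5×2 + (1/2)×4×4 + (1/2)×8×4 + (1/2)×4×5 + (1/2)×5×5 = 78.5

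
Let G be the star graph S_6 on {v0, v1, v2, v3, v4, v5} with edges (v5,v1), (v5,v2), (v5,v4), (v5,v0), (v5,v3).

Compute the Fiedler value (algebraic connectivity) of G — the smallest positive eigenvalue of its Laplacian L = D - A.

The star S_6 is the complete bipartite graph K_{1,5} (one hub of degree 5, 5 leaves of degree 1). The Laplacian spectrum of K_{p,q} is 0, p (multiplicity q−1), q (multiplicity p−1), p+q. With p = 1, q = 5: 0 once, 1 with multiplicity 4, and 6 once. (Check: trace L = sum of degrees = 10 = 4·1 + 6.)
Laplacian eigenvalues: [0.0, 1.0, 1.0, 1.0, 1.0, 6.0]. Algebraic connectivity (smallest non-zero eigenvalue) = 1.0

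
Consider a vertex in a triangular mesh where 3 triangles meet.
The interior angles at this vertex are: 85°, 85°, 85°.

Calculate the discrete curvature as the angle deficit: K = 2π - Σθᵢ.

Sum of angles = 255°. K = 360° - 255° = 105°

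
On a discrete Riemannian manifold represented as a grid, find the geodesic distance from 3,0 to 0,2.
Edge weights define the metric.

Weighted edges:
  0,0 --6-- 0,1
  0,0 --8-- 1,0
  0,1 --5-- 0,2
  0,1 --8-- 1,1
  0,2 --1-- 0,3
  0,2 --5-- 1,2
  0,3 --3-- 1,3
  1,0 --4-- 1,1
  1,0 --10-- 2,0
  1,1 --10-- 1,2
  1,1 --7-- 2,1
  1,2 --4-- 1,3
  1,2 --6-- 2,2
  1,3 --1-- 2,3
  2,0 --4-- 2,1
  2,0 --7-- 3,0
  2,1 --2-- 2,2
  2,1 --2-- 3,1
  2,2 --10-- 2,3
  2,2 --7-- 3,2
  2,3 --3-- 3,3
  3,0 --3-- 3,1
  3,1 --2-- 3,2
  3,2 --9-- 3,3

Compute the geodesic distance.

Shortest path: 3,0 → 3,1 → 2,1 → 2,2 → 1,2 → 0,2, total weight = 18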